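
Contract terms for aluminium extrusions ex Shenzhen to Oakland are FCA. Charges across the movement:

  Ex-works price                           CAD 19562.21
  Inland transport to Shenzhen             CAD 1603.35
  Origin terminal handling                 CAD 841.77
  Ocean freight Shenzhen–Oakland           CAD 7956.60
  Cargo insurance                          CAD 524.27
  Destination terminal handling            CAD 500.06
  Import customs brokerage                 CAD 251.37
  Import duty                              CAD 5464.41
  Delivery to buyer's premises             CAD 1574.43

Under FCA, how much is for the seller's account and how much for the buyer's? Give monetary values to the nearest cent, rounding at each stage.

FCA: the seller delivers export-cleared goods to the carrier; the buyer bears costs from that point.
Seller's account: goods 19562.21 + inland to port 1603.35 = 21165.56
Buyer's account: origin terminal 841.77 + freight 7956.60 + insurance 524.27 + destination terminal 500.06 + brokerage 251.37 + duty 5464.41 + delivery 1574.43 = 17112.91

Seller: CAD 21165.56; buyer: CAD 17112.91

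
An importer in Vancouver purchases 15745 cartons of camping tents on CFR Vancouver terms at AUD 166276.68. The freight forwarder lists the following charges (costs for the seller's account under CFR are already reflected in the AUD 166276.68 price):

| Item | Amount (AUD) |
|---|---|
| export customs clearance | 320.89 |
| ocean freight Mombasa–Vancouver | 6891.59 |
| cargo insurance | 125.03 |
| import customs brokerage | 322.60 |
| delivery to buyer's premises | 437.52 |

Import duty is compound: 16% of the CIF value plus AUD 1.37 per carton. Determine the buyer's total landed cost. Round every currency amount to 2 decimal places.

CFR: the seller pays costs through ocean freight to the destination port, but not insurance.
Already in the invoice (seller's account under CFR): export clearance, freight — exclude.
CIF value = CFR price + insurance = 166276.68 + 125.03 = 166401.71
Ad valorem component: 166401.71 × 16% = 26624.27
Specific component: 15745 × 1.37 = 21570.65
Import duty = 26624.27 + 21570.65 = 48194.92
Buyer bears: insurance 125.03 + brokerage 322.60 + delivery 437.52 + duty 48194.92 = 49080.07
Landed cost = invoice 166276.68 + 49080.07 = 215356.75

Total landed cost: AUD 215356.75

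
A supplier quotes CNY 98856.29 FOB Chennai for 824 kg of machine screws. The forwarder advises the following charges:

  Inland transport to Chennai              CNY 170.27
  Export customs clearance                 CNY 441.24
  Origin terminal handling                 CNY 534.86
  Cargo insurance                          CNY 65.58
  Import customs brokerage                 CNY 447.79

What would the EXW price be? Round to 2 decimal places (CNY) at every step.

EXW price: CNY 97709.92

Not relevant to the conversion: brokerage, insurance — on the buyer under both terms; not part of either seller's price.
From FOB to EXW, the seller no longer bears: inland to port, export clearance, origin terminal.
EXW price = 98856.29 − 170.27 − 441.24 − 534.86 = 97709.92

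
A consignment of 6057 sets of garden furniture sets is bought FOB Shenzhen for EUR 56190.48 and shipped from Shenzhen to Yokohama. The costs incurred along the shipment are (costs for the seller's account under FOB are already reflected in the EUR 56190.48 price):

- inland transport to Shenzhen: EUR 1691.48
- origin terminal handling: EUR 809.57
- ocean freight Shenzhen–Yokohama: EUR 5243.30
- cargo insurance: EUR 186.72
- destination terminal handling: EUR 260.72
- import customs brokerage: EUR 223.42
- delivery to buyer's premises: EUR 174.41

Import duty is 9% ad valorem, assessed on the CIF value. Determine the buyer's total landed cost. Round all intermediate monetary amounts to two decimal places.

Total landed cost: EUR 67824.90

FOB: the seller bears costs until goods are on board at the origin port; the buyer bears freight, insurance and all costs thereafter.
Already in the invoice (seller's account under FOB): inland to port, origin terminal — exclude.
CIF value = FOB price + freight + insurance = 56190.48 + 5243.30 + 186.72 = 61620.50
Import duty = 61620.50 × 9% = 5545.85
Buyer bears: freight 5243.30 + insurance 186.72 + destination terminal 260.72 + brokerage 223.42 + delivery 174.41 + duty 5545.85 = 11634.42
Landed cost = invoice 56190.48 + 11634.42 = 67824.90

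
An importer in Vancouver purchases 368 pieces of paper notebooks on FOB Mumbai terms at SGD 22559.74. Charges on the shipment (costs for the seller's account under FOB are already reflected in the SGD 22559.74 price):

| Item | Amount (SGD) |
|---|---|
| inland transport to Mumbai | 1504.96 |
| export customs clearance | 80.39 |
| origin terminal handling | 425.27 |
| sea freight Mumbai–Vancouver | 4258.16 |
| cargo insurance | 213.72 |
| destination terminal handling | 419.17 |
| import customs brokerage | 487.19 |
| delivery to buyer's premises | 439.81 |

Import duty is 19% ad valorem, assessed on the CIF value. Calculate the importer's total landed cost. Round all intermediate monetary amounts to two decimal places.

Total landed cost: SGD 33513.80

FOB: the seller bears costs until goods are on board at the origin port; the buyer bears freight, insurance and all costs thereafter.
Already in the invoice (seller's account under FOB): inland to port, export clearance, origin terminal — exclude.
CIF value = FOB price + freight + insurance = 22559.74 + 4258.16 + 213.72 = 27031.62
Import duty = 27031.62 × 19% = 5136.01
Buyer bears: freight 4258.16 + insurance 213.72 + destination terminal 419.17 + brokerage 487.19 + delivery 439.81 + duty 5136.01 = 10954.06
Landed cost = invoice 22559.74 + 10954.06 = 33513.80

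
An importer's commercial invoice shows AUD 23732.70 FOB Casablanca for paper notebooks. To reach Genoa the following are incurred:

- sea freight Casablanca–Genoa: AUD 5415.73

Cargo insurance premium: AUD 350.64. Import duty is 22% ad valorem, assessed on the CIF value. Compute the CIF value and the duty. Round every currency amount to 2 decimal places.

CIF value: AUD 29499.07; import duty: AUD 6489.80

CIF = FOB price + freight + insurance
CIF = 23732.70 + 5415.73 + 350.64 = 29499.07
Import duty = 29499.07 × 22% = 6489.80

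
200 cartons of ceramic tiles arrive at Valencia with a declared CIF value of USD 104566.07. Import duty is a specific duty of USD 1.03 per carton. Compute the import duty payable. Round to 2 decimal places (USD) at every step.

Import duty: USD 206.00

Import duty = 200 × 1.03 = 206.00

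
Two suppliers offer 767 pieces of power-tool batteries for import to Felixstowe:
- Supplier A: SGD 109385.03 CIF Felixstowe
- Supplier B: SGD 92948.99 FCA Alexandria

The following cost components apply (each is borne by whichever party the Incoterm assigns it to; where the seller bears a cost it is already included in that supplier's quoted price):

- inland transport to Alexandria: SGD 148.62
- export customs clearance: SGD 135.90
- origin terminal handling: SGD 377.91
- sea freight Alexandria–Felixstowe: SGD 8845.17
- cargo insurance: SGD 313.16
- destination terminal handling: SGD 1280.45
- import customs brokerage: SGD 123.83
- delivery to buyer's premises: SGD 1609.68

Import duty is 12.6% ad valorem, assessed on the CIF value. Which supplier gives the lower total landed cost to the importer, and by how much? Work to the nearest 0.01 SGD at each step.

Supplier B is cheaper by SGD 7769.17

Supplier A (CIF):
The CIF price already equals the CIF value: 109385.03
Import duty = 109385.03 × 12.6% = 13782.51
Buyer bears (A): 1280.45 + 123.83 + 1609.68 = 3013.96
Landed cost (A) = invoice 109385.03 + 3013.96 + duty 13782.51 = 126181.50
Supplier B (FCA):
CIF value = FCA price + origin terminal + freight + insurance = 92948.99 + 377.91 + 8845.17 + 313.16 = 102485.23
Import duty = 102485.23 × 12.6% = 12913.14
Buyer bears (B): 377.91 + 8845.17 + 313.16 + 1280.45 + 123.83 + 1609.68 = 12550.20
Landed cost (B) = invoice 92948.99 + 12550.20 + duty 12913.14 = 118412.33
Difference = |126181.50 − 118412.33| = 7769.17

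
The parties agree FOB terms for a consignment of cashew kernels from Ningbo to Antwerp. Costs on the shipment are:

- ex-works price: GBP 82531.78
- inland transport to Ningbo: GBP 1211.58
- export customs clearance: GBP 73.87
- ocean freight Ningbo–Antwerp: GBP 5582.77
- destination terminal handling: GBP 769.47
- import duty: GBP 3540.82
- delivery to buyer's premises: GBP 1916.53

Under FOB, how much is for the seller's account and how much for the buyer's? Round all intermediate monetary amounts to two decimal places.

FOB: the seller bears costs until goods are on board at the origin port; the buyer bears freight, insurance and all costs thereafter.
Seller's account: goods 82531.78 + inland to port 1211.58 + export clearance 73.87 = 83817.23
Buyer's account: freight 5582.77 + destination terminal 769.47 + duty 3540.82 + delivery 1916.53 = 11809.59

Seller: GBP 83817.23; buyer: GBP 11809.59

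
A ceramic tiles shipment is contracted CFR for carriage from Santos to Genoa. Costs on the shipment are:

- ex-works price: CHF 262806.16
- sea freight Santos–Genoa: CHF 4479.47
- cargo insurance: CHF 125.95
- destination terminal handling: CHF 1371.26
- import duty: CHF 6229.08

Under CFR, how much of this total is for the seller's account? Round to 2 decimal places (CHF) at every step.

CFR: the seller pays costs through ocean freight to the destination port, but not insurance.
Seller's account: goods 262806.16 + freight 4479.47 = 267285.63
Buyer's account: insurance 125.95 + destination terminal 1371.26 + duty 6229.08 = 7726.29

Seller's account: CHF 267285.63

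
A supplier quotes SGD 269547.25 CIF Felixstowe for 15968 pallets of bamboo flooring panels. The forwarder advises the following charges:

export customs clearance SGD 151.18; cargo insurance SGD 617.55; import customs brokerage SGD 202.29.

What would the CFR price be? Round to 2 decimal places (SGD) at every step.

CFR price: SGD 268929.70

Not relevant to the conversion: export clearance — on the seller under both CIF and CFR; already in the CIF price and stays in the CFR price. brokerage — on the buyer under both terms; not part of either seller's price.
From CIF to CFR, the seller no longer bears: insurance.
CFR price = 269547.25 − 617.55 = 268929.70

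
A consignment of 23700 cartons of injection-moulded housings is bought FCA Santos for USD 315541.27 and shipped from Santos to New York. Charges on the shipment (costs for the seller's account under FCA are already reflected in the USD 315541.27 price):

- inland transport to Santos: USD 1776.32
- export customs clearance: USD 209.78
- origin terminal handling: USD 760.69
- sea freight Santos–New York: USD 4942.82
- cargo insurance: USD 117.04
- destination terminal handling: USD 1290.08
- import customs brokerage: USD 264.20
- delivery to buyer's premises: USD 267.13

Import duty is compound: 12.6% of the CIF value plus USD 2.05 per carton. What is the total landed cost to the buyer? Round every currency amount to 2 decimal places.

Total landed cost: USD 412259.82

FCA: the seller delivers export-cleared goods to the carrier; the buyer bears costs from that point.
Already in the invoice (seller's account under FCA): inland to port, export clearance — exclude.
CIF value = FCA price + origin terminal + freight + insurance = 315541.27 + 760.69 + 4942.82 + 117.04 = 321361.82
Ad valorem component: 321361.82 × 12.6% = 40491.59
Specific component: 23700 × 2.05 = 48585.00
Import duty = 40491.59 + 48585.00 = 89076.59
Buyer bears: origin terminal 760.69 + freight 4942.82 + insurance 117.04 + destination terminal 1290.08 + brokerage 264.20 + delivery 267.13 + duty 89076.59 = 96718.55
Landed cost = invoice 315541.27 + 96718.55 = 412259.82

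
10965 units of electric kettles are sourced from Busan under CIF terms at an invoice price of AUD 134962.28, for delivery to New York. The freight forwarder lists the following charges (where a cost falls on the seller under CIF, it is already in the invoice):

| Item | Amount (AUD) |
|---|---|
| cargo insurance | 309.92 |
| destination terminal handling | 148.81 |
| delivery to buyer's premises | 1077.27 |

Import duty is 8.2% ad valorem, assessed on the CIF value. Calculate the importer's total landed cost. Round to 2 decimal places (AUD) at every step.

CIF: the seller pays costs through ocean freight and marine insurance to the destination port.
Already in the invoice (seller's account under CIF): insurance — exclude.
The CIF price already equals the CIF value: 134962.28
Import duty = 134962.28 × 8.2% = 11066.91
Buyer bears: destination terminal 148.81 + delivery 1077.27 + duty 11066.91 = 12292.99
Landed cost = invoice 134962.28 + 12292.99 = 147255.27

Total landed cost: AUD 147255.27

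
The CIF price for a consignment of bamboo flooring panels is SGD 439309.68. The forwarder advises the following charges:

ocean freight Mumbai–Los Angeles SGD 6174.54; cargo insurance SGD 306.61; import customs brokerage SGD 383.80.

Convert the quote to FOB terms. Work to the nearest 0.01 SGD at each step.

Not relevant to the conversion: brokerage — on the buyer under both terms; not part of either seller's price.
From CIF to FOB, the seller no longer bears: freight, insurance.
FOB price = 439309.68 − 6174.54 − 306.61 = 432828.53

FOB price: SGD 432828.53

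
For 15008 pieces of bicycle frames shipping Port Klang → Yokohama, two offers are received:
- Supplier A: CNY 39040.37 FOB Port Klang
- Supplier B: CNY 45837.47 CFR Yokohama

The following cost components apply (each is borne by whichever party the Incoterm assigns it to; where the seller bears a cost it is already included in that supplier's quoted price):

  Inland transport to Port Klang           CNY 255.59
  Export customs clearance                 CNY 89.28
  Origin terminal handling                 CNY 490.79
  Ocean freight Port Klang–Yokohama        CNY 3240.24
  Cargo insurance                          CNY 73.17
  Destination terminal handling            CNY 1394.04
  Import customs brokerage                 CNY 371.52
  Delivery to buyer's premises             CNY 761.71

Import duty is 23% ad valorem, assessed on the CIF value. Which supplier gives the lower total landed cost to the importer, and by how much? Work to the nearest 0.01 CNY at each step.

Supplier A (FOB):
CIF value = FOB price + freight + insurance = 39040.37 + 3240.24 + 73.17 = 42353.78
Import duty = 42353.78 × 23% = 9741.37
Buyer bears (A): 3240.24 + 73.17 + 1394.04 + 371.52 + 761.71 = 5840.68
Landed cost (A) = invoice 39040.37 + 5840.68 + duty 9741.37 = 54622.42
Supplier B (CFR):
CIF value = CFR price + insurance = 45837.47 + 73.17 = 45910.64
Import duty = 45910.64 × 23% = 10559.45
Buyer bears (B): 73.17 + 1394.04 + 371.52 + 761.71 = 2600.44
Landed cost (B) = invoice 45837.47 + 2600.44 + duty 10559.45 = 58997.36
Difference = |54622.42 − 58997.36| = 4374.94

Supplier A is cheaper by CNY 4374.94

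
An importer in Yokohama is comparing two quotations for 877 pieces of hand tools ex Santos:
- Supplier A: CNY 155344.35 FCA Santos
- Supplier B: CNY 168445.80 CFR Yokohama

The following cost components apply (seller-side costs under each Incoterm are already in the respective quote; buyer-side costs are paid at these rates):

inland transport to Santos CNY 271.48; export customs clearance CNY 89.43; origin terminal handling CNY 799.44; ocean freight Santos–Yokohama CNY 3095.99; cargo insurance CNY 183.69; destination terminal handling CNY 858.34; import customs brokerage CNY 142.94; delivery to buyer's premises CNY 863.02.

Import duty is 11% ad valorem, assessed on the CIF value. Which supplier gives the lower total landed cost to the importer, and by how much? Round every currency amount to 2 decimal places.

Supplier A is cheaper by CNY 10218.68

Supplier A (FCA):
CIF value = FCA price + origin terminal + freight + insurance = 155344.35 + 799.44 + 3095.99 + 183.69 = 159423.47
Import duty = 159423.47 × 11% = 17536.58
Buyer bears (A): 799.44 + 3095.99 + 183.69 + 858.34 + 142.94 + 863.02 = 5943.42
Landed cost (A) = invoice 155344.35 + 5943.42 + duty 17536.58 = 178824.35
Supplier B (CFR):
CIF value = CFR price + insurance = 168445.80 + 183.69 = 168629.49
Import duty = 168629.49 × 11% = 18549.24
Buyer bears (B): 183.69 + 858.34 + 142.94 + 863.02 = 2047.99
Landed cost (B) = invoice 168445.80 + 2047.99 + duty 18549.24 = 189043.03
Difference = |178824.35 − 189043.03| = 10218.68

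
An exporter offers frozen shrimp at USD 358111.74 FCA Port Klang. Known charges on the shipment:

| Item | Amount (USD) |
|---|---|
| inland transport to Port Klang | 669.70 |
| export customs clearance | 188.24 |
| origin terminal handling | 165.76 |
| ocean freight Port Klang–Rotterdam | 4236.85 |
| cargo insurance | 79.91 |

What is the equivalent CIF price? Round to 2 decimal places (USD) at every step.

Not relevant to the conversion: inland to port, export clearance — on the seller under both FCA and CIF; already in the FCA price and stays in the CIF price.
From FCA to CIF, the seller additionally bears: origin terminal, freight, insurance.
CIF price = 358111.74 + 165.76 + 4236.85 + 79.91 = 362594.26

CIF price: USD 362594.26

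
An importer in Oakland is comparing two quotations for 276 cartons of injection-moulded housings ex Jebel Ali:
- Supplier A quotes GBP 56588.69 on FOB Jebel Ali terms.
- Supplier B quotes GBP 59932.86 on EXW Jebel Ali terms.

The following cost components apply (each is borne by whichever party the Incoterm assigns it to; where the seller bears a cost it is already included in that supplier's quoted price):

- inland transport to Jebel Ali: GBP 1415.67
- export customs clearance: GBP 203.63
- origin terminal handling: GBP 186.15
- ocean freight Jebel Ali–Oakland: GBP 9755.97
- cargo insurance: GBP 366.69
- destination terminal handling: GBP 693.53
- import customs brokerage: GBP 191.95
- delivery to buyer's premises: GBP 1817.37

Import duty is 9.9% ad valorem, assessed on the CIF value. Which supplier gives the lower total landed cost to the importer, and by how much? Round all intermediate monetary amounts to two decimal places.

Supplier A (FOB):
CIF value = FOB price + freight + insurance = 56588.69 + 9755.97 + 366.69 = 66711.35
Import duty = 66711.35 × 9.9% = 6604.42
Buyer bears (A): 9755.97 + 366.69 + 693.53 + 191.95 + 1817.37 = 12825.51
Landed cost (A) = invoice 56588.69 + 12825.51 + duty 6604.42 = 76018.62
Supplier B (EXW):
CIF value = EXW price + inland to port + export clearance + origin terminal + freight + insurance = 59932.86 + 1415.67 + 203.63 + 186.15 + 9755.97 + 366.69 = 71860.97
Import duty = 71860.97 × 9.9% = 7114.24
Buyer bears (B): 1415.67 + 203.63 + 186.15 + 9755.97 + 366.69 + 693.53 + 191.95 + 1817.37 = 14630.96
Landed cost (B) = invoice 59932.86 + 14630.96 + duty 7114.24 = 81678.06
Difference = |76018.62 − 81678.06| = 5659.44

Supplier A is cheaper by GBP 5659.44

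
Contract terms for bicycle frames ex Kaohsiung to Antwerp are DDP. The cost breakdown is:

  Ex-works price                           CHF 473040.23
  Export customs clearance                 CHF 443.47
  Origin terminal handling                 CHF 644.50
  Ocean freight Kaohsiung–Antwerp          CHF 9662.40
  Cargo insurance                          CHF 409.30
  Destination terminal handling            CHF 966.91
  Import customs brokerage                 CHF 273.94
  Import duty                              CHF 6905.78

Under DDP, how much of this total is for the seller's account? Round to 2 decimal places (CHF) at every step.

Seller's account: CHF 492346.53

DDP: the seller bears all costs including import duty.
Seller's account: goods 473040.23 + export clearance 443.47 + origin terminal 644.50 + freight 9662.40 + insurance 409.30 + destination terminal 966.91 + brokerage 273.94 + duty 6905.78 = 492346.53
Buyer's account: 0.00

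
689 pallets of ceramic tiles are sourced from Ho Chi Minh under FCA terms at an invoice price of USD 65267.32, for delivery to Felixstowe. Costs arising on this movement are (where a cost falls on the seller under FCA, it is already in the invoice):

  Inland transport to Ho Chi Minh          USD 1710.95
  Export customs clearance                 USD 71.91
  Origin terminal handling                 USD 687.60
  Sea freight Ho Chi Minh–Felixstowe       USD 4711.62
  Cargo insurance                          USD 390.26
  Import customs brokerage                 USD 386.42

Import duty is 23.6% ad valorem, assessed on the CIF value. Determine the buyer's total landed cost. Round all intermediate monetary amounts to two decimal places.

FCA: the seller delivers export-cleared goods to the carrier; the buyer bears costs from that point.
Already in the invoice (seller's account under FCA): inland to port, export clearance — exclude.
CIF value = FCA price + origin terminal + freight + insurance = 65267.32 + 687.60 + 4711.62 + 390.26 = 71056.80
Import duty = 71056.80 × 23.6% = 16769.40
Buyer bears: origin terminal 687.60 + freight 4711.62 + insurance 390.26 + brokerage 386.42 + duty 16769.40 = 22945.30
Landed cost = invoice 65267.32 + 22945.30 = 88212.62

Total landed cost: USD 88212.62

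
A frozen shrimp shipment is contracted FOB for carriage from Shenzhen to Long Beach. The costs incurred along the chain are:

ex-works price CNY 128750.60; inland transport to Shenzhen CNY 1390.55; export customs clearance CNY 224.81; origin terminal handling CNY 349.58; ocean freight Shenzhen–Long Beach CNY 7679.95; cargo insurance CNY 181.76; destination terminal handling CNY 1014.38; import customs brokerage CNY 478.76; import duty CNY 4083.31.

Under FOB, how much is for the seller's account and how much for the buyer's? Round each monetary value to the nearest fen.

FOB: the seller bears costs until goods are on board at the origin port; the buyer bears freight, insurance and all costs thereafter.
Seller's account: goods 128750.60 + inland to port 1390.55 + export clearance 224.81 + origin terminal 349.58 = 130715.54
Buyer's account: freight 7679.95 + insurance 181.76 + destination terminal 1014.38 + brokerage 478.76 + duty 4083.31 = 13438.16

Seller: CNY 130715.54; buyer: CNY 13438.16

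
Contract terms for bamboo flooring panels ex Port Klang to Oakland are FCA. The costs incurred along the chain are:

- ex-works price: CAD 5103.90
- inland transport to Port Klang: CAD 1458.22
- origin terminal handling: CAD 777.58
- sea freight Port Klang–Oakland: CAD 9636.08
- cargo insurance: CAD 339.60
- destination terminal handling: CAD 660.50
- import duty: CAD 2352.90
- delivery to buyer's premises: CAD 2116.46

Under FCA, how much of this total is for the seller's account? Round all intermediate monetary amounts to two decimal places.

Seller's account: CAD 6562.12

FCA: the seller delivers export-cleared goods to the carrier; the buyer bears costs from that point.
Seller's account: goods 5103.90 + inland to port 1458.22 = 6562.12
Buyer's account: origin terminal 777.58 + freight 9636.08 + insurance 339.60 + destination terminal 660.50 + duty 2352.90 + delivery 2116.46 = 15883.12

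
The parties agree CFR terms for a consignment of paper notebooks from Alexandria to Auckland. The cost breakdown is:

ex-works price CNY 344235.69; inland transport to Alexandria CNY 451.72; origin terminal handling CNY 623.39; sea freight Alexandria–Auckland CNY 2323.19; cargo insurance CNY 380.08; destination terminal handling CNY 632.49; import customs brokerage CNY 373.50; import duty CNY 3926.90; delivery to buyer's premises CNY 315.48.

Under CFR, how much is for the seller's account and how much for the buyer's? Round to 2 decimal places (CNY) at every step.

CFR: the seller pays costs through ocean freight to the destination port, but not insurance.
Seller's account: goods 344235.69 + inland to port 451.72 + origin terminal 623.39 + freight 2323.19 = 347633.99
Buyer's account: insurance 380.08 + destination terminal 632.49 + brokerage 373.50 + duty 3926.90 + delivery 315.48 = 5628.45

Seller: CNY 347633.99; buyer: CNY 5628.45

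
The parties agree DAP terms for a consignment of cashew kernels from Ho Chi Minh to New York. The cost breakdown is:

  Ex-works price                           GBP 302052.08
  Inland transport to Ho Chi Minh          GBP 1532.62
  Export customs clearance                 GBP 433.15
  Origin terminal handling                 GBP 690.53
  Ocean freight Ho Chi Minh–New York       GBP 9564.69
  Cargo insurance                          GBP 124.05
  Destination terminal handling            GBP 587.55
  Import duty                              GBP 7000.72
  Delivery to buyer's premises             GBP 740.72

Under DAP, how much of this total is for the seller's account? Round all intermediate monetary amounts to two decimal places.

Seller's account: GBP 315725.39

DAP: the seller bears all costs to the named destination except import duty and clearance.
Seller's account: goods 302052.08 + inland to port 1532.62 + export clearance 433.15 + origin terminal 690.53 + freight 9564.69 + insurance 124.05 + destination terminal 587.55 + delivery 740.72 = 315725.39
Buyer's account: duty 7000.72 = 7000.72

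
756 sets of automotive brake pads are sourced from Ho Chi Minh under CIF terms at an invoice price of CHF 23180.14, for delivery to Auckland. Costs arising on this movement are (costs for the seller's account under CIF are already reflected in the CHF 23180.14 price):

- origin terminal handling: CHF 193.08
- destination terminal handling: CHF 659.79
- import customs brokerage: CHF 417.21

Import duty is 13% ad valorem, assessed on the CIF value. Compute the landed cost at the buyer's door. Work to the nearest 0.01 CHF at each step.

Total landed cost: CHF 27270.56

CIF: the seller pays costs through ocean freight and marine insurance to the destination port.
Already in the invoice (seller's account under CIF): origin terminal — exclude.
The CIF price already equals the CIF value: 23180.14
Import duty = 23180.14 × 13% = 3013.42
Buyer bears: destination terminal 659.79 + brokerage 417.21 + duty 3013.42 = 4090.42
Landed cost = invoice 23180.14 + 4090.42 = 27270.56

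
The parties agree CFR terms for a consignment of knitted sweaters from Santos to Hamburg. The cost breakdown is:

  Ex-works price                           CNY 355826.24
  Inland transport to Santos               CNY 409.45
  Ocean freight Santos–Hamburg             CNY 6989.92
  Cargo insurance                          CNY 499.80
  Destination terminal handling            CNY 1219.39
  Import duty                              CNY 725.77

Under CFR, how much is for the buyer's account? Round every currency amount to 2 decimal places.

CFR: the seller pays costs through ocean freight to the destination port, but not insurance.
Seller's account: goods 355826.24 + inland to port 409.45 + freight 6989.92 = 363225.61
Buyer's account: insurance 499.80 + destination terminal 1219.39 + duty 725.77 = 2444.96

Buyer's account: CNY 2444.96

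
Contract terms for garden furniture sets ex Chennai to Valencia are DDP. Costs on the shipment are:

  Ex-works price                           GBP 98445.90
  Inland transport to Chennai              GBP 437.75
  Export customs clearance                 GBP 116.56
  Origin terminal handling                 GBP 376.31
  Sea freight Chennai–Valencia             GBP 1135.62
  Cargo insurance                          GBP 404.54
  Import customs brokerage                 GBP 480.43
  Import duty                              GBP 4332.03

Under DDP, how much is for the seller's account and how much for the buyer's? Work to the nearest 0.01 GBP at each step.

DDP: the seller bears all costs including import duty.
Seller's account: goods 98445.90 + inland to port 437.75 + export clearance 116.56 + origin terminal 376.31 + freight 1135.62 + insurance 404.54 + brokerage 480.43 + duty 4332.03 = 105729.14
Buyer's account: 0.00

Seller: GBP 105729.14; buyer: GBP 0.00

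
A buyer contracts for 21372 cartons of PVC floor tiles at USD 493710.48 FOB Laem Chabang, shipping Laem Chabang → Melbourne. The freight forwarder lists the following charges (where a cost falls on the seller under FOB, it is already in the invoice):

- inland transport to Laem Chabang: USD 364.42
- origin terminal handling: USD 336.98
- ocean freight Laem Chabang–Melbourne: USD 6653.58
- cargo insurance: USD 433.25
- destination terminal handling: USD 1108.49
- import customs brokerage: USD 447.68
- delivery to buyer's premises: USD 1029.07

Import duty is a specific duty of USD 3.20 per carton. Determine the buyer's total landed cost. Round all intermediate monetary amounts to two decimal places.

FOB: the seller bears costs until goods are on board at the origin port; the buyer bears freight, insurance and all costs thereafter.
Already in the invoice (seller's account under FOB): inland to port, origin terminal — exclude.
CIF value = FOB price + freight + insurance = 493710.48 + 6653.58 + 433.25 = 500797.31
Import duty = 21372 × 3.20 = 68390.40
Buyer bears: freight 6653.58 + insurance 433.25 + destination terminal 1108.49 + brokerage 447.68 + delivery 1029.07 + duty 68390.40 = 78062.47
Landed cost = invoice 493710.48 + 78062.47 = 571772.95

Total landed cost: USD 571772.95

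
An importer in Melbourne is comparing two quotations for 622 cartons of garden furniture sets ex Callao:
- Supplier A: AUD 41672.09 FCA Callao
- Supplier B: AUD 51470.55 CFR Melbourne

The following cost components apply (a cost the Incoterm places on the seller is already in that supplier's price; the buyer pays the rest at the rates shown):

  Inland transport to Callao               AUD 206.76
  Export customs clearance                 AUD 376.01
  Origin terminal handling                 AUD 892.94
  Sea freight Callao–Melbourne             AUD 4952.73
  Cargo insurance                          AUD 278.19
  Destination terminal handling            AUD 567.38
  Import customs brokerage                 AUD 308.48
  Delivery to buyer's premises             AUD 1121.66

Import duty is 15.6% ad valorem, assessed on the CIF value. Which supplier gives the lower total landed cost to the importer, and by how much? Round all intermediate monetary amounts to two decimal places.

Supplier A is cheaper by AUD 4569.42

Supplier A (FCA):
CIF value = FCA price + origin terminal + freight + insurance = 41672.09 + 892.94 + 4952.73 + 278.19 = 47795.95
Import duty = 47795.95 × 15.6% = 7456.17
Buyer bears (A): 892.94 + 4952.73 + 278.19 + 567.38 + 308.48 + 1121.66 = 8121.38
Landed cost (A) = invoice 41672.09 + 8121.38 + duty 7456.17 = 57249.64
Supplier B (CFR):
CIF value = CFR price + insurance = 51470.55 + 278.19 = 51748.74
Import duty = 51748.74 × 15.6% = 8072.80
Buyer bears (B): 278.19 + 567.38 + 308.48 + 1121.66 = 2275.71
Landed cost (B) = invoice 51470.55 + 2275.71 + duty 8072.80 = 61819.06
Difference = |57249.64 − 61819.06| = 4569.42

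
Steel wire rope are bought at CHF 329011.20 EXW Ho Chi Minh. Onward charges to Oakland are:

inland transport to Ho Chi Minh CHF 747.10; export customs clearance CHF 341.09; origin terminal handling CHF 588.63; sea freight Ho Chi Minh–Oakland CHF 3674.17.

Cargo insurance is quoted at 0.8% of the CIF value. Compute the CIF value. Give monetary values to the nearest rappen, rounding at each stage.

CIF value: CHF 337058.66

Let C be the CIF value. C = EXW price + pre-shipment costs + freight + 0.8% × C
C − 0.8% × C = 329011.20 + 747.10 + 341.09 + 588.63 + 3674.17
0.992 × C = 334362.19
C = 334362.19 / 0.992 = 337058.66
Insurance premium = 0.8% × 337058.66 = 2696.47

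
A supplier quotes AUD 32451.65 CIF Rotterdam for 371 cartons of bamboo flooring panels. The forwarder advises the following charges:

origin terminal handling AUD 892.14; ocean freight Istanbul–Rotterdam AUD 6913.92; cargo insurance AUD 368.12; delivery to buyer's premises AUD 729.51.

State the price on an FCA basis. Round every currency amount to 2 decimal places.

FCA price: AUD 24277.47

Not relevant to the conversion: delivery — on the buyer under both terms; not part of either seller's price.
From CIF to FCA, the seller no longer bears: origin terminal, freight, insurance.
FCA price = 32451.65 − 892.14 − 6913.92 − 368.12 = 24277.47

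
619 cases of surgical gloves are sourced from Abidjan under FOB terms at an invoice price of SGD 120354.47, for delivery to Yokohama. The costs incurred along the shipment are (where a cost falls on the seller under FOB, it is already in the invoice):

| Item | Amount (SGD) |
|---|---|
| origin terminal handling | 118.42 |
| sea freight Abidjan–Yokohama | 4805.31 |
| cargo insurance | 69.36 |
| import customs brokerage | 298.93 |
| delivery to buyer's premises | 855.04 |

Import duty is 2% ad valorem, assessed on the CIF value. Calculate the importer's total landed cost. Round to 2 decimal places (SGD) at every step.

Total landed cost: SGD 128887.69

FOB: the seller bears costs until goods are on board at the origin port; the buyer bears freight, insurance and all costs thereafter.
Already in the invoice (seller's account under FOB): origin terminal — exclude.
CIF value = FOB price + freight + insurance = 120354.47 + 4805.31 + 69.36 = 125229.14
Import duty = 125229.14 × 2% = 2504.58
Buyer bears: freight 4805.31 + insurance 69.36 + brokerage 298.93 + delivery 855.04 + duty 2504.58 = 8533.22
Landed cost = invoice 120354.47 + 8533.22 = 128887.69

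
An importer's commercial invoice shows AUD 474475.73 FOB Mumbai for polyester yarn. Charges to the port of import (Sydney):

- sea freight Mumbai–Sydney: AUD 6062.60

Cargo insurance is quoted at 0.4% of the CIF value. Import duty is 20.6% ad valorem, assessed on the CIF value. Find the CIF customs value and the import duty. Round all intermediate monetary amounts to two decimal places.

CIF value: AUD 482468.20; import duty: AUD 99388.45

Let C be the CIF value. C = FOB price + freight + 0.4% × C
C − 0.4% × C = 474475.73 + 6062.60
0.996 × C = 480538.33
C = 480538.33 / 0.996 = 482468.20
Insurance premium = 0.4% × 482468.20 = 1929.87
Import duty = 482468.20 × 20.6% = 99388.45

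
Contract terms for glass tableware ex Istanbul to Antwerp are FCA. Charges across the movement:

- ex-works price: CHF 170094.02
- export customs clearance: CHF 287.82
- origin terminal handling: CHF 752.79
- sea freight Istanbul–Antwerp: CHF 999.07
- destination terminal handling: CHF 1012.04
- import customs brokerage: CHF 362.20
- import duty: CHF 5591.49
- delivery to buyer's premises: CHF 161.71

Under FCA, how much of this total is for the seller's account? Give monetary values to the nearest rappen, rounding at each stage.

FCA: the seller delivers export-cleared goods to the carrier; the buyer bears costs from that point.
Seller's account: goods 170094.02 + export clearance 287.82 = 170381.84
Buyer's account: origin terminal 752.79 + freight 999.07 + destination terminal 1012.04 + brokerage 362.20 + duty 5591.49 + delivery 161.71 = 8879.30

Seller's account: CHF 170381.84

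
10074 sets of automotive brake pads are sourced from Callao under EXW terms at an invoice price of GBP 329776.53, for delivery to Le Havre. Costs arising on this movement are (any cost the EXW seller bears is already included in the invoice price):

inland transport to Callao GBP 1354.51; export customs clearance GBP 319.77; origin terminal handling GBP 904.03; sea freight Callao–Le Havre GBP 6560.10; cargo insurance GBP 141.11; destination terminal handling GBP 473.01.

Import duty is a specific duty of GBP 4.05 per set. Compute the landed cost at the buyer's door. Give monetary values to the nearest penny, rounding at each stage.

EXW: the seller makes goods available at their premises; the buyer bears all onward costs.
CIF value = EXW price + inland to port + export clearance + origin terminal + freight + insurance = 329776.53 + 1354.51 + 319.77 + 904.03 + 6560.10 + 141.11 = 339056.05
Import duty = 10074 × 4.05 = 40799.70
Buyer bears: inland to port 1354.51 + export clearance 319.77 + origin terminal 904.03 + freight 6560.10 + insurance 141.11 + destination terminal 473.01 + duty 40799.70 = 50552.23
Landed cost = invoice 329776.53 + 50552.23 = 380328.76

Total landed cost: GBP 380328.76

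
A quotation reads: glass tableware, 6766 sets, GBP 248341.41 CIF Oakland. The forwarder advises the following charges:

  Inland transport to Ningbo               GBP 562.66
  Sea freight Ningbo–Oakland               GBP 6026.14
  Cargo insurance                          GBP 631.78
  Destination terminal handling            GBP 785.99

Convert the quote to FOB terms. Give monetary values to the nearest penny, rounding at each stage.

FOB price: GBP 241683.49

Not relevant to the conversion: inland to port — on the seller under both CIF and FOB; already in the CIF price and stays in the FOB price. destination terminal — on the buyer under both terms; not part of either seller's price.
From CIF to FOB, the seller no longer bears: freight, insurance.
FOB price = 248341.41 − 6026.14 − 631.78 = 241683.49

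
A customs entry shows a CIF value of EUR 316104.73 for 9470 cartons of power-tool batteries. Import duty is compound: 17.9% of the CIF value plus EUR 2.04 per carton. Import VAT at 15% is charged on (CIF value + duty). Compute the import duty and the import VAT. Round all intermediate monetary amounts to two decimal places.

Import duty: EUR 75901.55; import VAT: EUR 58800.94

Ad valorem component: 316104.73 × 17.9% = 56582.75
Specific component: 9470 × 2.04 = 19318.80
Import duty = 56582.75 + 19318.80 = 75901.55
VAT base = CIF + duty = 316104.73 + 75901.55 = 392006.28
Import VAT = 392006.28 × 15% = 58800.94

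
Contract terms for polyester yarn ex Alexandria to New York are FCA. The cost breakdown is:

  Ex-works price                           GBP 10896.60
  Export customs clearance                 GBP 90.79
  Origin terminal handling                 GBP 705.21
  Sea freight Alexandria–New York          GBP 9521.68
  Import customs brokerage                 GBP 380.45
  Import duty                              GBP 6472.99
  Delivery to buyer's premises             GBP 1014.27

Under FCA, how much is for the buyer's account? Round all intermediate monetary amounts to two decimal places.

Buyer's account: GBP 18094.60

FCA: the seller delivers export-cleared goods to the carrier; the buyer bears costs from that point.
Seller's account: goods 10896.60 + export clearance 90.79 = 10987.39
Buyer's account: origin terminal 705.21 + freight 9521.68 + brokerage 380.45 + duty 6472.99 + delivery 1014.27 = 18094.60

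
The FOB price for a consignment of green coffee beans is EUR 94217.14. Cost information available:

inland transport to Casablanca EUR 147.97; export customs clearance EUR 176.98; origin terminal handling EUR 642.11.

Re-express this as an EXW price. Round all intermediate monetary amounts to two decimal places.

From FOB to EXW, the seller no longer bears: inland to port, export clearance, origin terminal.
EXW price = 94217.14 − 147.97 − 176.98 − 642.11 = 93250.08

EXW price: EUR 93250.08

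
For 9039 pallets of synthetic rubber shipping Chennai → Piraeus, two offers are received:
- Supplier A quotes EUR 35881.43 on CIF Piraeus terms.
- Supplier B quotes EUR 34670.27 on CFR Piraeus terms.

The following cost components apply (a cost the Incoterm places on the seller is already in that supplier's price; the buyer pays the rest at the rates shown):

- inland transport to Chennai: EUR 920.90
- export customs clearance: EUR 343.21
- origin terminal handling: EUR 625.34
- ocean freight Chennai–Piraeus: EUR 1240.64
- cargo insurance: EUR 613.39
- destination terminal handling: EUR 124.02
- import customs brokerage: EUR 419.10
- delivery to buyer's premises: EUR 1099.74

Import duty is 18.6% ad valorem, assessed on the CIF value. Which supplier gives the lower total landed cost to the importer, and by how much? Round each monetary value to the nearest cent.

Supplier B is cheaper by EUR 708.96

Supplier A (CIF):
The CIF price already equals the CIF value: 35881.43
Import duty = 35881.43 × 18.6% = 6673.95
Buyer bears (A): 124.02 + 419.10 + 1099.74 = 1642.86
Landed cost (A) = invoice 35881.43 + 1642.86 + duty 6673.95 = 44198.24
Supplier B (CFR):
CIF value = CFR price + insurance = 34670.27 + 613.39 = 35283.66
Import duty = 35283.66 × 18.6% = 6562.76
Buyer bears (B): 613.39 + 124.02 + 419.10 + 1099.74 = 2256.25
Landed cost (B) = invoice 34670.27 + 2256.25 + duty 6562.76 = 43489.28
Difference = |44198.24 − 43489.28| = 708.96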